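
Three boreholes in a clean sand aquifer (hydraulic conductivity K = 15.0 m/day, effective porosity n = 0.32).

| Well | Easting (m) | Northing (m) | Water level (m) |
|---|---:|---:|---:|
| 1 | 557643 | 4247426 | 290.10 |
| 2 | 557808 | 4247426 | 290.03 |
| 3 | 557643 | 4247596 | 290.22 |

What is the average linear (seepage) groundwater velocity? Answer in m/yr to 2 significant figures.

14 m/yr

∂h/∂x = (290.03 − 290.10) / (557808 − 557643) = -0.0004242
∂h/∂y = (290.22 − 290.10) / (4247596 − 4247426) = +0.0007059
|∇h| = √(-0.0004242² + 0.0007059²) = 0.0008236
Seepage velocity v = K·i/n = 15.0 × 0.0008236 / 0.32 = 0.03861 m/day = 14.1 m/yr.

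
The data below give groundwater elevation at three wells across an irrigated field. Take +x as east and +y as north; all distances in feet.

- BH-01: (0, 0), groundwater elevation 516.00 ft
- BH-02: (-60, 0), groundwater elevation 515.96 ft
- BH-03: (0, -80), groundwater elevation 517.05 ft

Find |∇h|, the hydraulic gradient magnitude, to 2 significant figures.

∂h/∂x = (515.96 − 516.00) / (-60 − 0) = +0.0006667
∂h/∂y = (517.05 − 516.00) / (-80 − 0) = -0.01312
|∇h| = √(0.0006667² + -0.01312²) = 0.01314

0.013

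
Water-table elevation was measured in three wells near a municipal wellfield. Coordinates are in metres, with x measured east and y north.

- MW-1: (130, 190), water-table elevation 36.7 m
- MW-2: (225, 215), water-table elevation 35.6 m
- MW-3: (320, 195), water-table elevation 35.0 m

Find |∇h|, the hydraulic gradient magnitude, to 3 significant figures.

0.0141

Three-point gradient (reference MW-1): Δ to MW-2 = (95, 25, -1.1), Δ to MW-3 = (190, 5, -1.7).
∂h/∂x = -0.008655, ∂h/∂y = -0.01111 (det = -4275).
|∇h| = √(-0.008655² + -0.01111²) = 0.01408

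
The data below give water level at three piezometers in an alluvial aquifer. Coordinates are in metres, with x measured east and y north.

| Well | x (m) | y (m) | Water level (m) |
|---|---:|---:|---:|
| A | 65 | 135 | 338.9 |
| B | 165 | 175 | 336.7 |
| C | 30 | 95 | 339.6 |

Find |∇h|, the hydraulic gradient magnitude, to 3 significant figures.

Differences from A: to B (Δx, Δy, Δh) = (100, 40, -2.2); to C = (-35, -40, +0.7).
Solve a·Δx + b·Δy = Δh: det = 100·(-40) − (-35)·40 = -2600.
∂h/∂x = [(-2.2)·(-40) − (+0.7)·40] / -2600 = -0.02308
∂h/∂y = [100·(+0.7) − (-35)·(-2.2)] / -2600 = +0.002692
|∇h| = √(-0.02308² + 0.002692²) = 0.02324

0.0232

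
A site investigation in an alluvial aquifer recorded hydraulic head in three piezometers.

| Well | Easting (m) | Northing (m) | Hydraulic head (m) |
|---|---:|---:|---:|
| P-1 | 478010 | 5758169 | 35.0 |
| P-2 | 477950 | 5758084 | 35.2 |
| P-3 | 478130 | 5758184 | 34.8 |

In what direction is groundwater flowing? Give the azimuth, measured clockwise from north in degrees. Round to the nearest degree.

With h = a·x + b·y + c and P-1 as origin, the differences give:
  (-60)·a + (-85)·b = +0.2
  120·a + 15·b = -0.2
Eliminate b (×15 and ×(-85), subtract): 9300·a = -14.00 → a = ∂h/∂x = -0.001505
Back-substitute: b = ∂h/∂y = -0.001290.
Flow direction (−∇h) has components (+0.001505 E, +0.001290 N).
Azimuth = atan2(E, N) = atan2(+0.001505, +0.001290) = 49.4° ≈ 049°.

049°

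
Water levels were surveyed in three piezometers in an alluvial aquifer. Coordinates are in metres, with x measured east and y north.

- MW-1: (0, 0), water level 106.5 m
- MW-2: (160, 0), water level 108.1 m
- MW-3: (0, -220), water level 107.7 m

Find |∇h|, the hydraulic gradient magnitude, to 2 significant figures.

0.011

∂h/∂x = (108.1 − 106.5) / (160 − 0) = +0.010000
∂h/∂y = (107.7 − 106.5) / (-220 − 0) = -0.005455
|∇h| = √(0.010000² + -0.005455²) = 0.01139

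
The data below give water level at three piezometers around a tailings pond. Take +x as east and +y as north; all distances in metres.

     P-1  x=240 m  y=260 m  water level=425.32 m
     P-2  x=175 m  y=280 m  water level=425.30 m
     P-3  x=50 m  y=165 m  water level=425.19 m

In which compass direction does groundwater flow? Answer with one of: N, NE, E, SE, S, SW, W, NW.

SW

With h = a·x + b·y + c and P-1 as origin, the differences give:
  (-65)·a + 20·b = -0.02
  (-190)·a + (-95)·b = -0.13
Eliminate b (×(-95) and ×20, subtract): 9975·a = 4.500 → a = ∂h/∂x = +0.0004511
Back-substitute: b = ∂h/∂y = +0.0004662.
Flow = −∇h = (-0.0004511 east, -0.0004662 north), which points southwest.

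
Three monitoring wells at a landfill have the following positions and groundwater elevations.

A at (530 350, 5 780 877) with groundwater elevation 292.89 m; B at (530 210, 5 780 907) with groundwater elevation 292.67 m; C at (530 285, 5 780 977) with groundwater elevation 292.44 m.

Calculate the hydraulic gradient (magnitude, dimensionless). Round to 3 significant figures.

0.00410

Differences from A: to B (Δx, Δy, Δh) = (-140, 30, -0.22); to C = (-65, 100, -0.45).
Solve a·Δx + b·Δy = Δh: det = (-140)·100 − (-65)·30 = -12050.
∂h/∂x = [(-0.22)·100 − (-0.45)·30] / -12050 = +0.0007054
∂h/∂y = [(-140)·(-0.45) − (-65)·(-0.22)] / -12050 = -0.004041
|∇h| = √(0.0007054² + -0.004041²) = 0.004102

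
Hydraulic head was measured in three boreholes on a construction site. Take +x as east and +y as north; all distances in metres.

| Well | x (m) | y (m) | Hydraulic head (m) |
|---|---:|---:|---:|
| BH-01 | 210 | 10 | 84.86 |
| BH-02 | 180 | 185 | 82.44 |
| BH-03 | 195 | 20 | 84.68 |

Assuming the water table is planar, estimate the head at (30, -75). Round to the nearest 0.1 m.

With h = a·x + b·y + c and BH-01 as origin, the differences give:
  (-30)·a + 175·b = -2.42
  (-15)·a + 10·b = -0.18
Eliminate b (×10 and ×175, subtract): 2325·a = 7.300 → a = ∂h/∂x = +0.003140
Back-substitute: b = ∂h/∂y = -0.01329.
h(30, -75) = 84.86 + (+0.003140)·(-180) + (-0.01329)·(-85) = 84.86 -0.565 +1.130 = 85.425 m.

85.4 m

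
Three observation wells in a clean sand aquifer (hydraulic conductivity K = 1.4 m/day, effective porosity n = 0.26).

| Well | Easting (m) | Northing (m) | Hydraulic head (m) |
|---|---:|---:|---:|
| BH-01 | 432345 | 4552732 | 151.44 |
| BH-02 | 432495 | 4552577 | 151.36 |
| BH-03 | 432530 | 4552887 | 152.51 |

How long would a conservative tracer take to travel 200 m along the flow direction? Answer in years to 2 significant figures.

23 years

With h = a·x + b·y + c and BH-01 as origin, the differences give:
  150·a + (-155)·b = -0.08
  185·a + 155·b = +1.07
Eliminate b (×155 and ×(-155), subtract): 51925·a = 153.450 → a = ∂h/∂x = +0.002955
Back-substitute: b = ∂h/∂y = +0.003376.
|∇h| = √(0.002955² + 0.003376²) = 0.004487
Seepage velocity v = K·i/n = 1.4 × 0.004487 / 0.26 = 0.02416 m/day.
t = 200 / 0.02416 = 8278 days = 22.7 years.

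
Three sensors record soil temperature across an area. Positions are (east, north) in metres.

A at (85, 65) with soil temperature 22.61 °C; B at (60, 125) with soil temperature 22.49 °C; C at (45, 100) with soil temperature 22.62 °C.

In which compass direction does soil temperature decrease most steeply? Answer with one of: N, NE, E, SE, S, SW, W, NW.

Three-point gradient (reference A): Δ to B = (-25, 60, -0.12), Δ to C = (-40, 35, +0.01).
∂T/∂x = -0.003148, ∂T/∂y = -0.003311 (det = 1525).
Steepest decrease is along −∇f = (+0.003148 E, +0.003311 N) → northeast.

NE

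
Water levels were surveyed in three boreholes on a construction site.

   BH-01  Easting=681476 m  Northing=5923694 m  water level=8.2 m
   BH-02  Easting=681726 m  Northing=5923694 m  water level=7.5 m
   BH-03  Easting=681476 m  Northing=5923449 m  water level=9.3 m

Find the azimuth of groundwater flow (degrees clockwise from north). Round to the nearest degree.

∂h/∂x = (7.5 − 8.2) / (681726 − 681476) = -0.002800
∂h/∂y = (9.3 − 8.2) / (5923449 − 5923694) = -0.004490
Flow direction (−∇h) has components (+0.002800 E, +0.004490 N).
Azimuth = atan2(E, N) = atan2(+0.002800, +0.004490) = 31.9° ≈ 032°.

032°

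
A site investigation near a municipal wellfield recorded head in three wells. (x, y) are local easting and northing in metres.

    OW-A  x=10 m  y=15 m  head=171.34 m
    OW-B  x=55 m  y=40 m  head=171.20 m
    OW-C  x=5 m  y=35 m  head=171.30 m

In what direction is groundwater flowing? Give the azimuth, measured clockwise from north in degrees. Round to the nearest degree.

036°

Taking OW-A as reference: OW-B−OW-A = (45, 25, -0.14); OW-C−OW-A = (-5, 20, -0.04).
Determinant of the coordinate differences = 45·20 − (-5)·25 = 1025.
∂h/∂x = [(-0.14)·20 − (-0.04)·25] / 1025 = -0.001756
∂h/∂y = [45·(-0.04) − (-5)·(-0.14)] / 1025 = -0.002439
Flow direction (−∇h) has components (+0.001756 E, +0.002439 N).
Azimuth = atan2(E, N) = atan2(+0.001756, +0.002439) = 35.8° ≈ 036°.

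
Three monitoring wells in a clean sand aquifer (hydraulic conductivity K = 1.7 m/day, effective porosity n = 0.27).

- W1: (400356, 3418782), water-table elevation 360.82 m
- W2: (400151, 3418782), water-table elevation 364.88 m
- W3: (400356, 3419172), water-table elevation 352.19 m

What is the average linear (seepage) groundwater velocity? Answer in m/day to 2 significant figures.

∂h/∂x = (364.88 − 360.82) / (400151 − 400356) = -0.01980
∂h/∂y = (352.19 − 360.82) / (3419172 − 3418782) = -0.02213
|∇h| = √(-0.01980² + -0.02213²) = 0.02969
Seepage velocity v = K·i/n = 1.7 × 0.02969 / 0.27 = 0.1869 m/day.

0.19 m/day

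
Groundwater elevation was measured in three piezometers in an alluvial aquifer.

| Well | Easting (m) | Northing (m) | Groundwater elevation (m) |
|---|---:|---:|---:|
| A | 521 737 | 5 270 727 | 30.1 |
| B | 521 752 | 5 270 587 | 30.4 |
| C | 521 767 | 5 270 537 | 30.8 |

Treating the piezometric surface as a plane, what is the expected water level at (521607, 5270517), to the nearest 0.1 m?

25.9 m

Three-point gradient (reference A): Δ to B = (15, -140, +0.3), Δ to C = (30, -190, +0.7).
∂h/∂x = +0.03037, ∂h/∂y = +0.001111 (det = 1350).
h(521607, 5270517) = 30.1 + (+0.03037)·(-130) + (+0.001111)·(-210) = 30.1 -3.948 -0.233 = 25.919 m.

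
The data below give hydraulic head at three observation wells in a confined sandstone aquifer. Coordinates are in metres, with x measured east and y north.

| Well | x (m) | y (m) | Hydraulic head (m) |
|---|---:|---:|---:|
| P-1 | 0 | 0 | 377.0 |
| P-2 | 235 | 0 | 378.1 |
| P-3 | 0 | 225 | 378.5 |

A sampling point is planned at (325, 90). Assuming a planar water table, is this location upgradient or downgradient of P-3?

upgradient

∂h/∂x = (378.1 − 377.0) / (235 − 0) = +0.004681
∂h/∂y = (378.5 − 377.0) / (225 − 0) = +0.006667
Head at (325, 90) = 377.0 + (+0.004681)·(325) + (+0.006667)·(90) = 379.12 m.
That is higher than the 378.5 m at P-3, so the point is upgradient.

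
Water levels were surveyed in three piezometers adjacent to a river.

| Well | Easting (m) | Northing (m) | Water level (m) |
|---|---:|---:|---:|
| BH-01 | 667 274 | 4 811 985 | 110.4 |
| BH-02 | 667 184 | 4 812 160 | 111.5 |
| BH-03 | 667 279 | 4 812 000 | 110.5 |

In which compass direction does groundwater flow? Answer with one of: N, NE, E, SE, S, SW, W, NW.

Taking BH-01 as reference: BH-02−BH-01 = (-90, 175, +1.1); BH-03−BH-01 = (5, 15, +0.1).
Determinant of the coordinate differences = (-90)·15 − 5·175 = -2225.
∂h/∂x = [(+1.1)·15 − (+0.1)·175] / -2225 = +0.0004494
∂h/∂y = [(-90)·(+0.1) − 5·(+1.1)] / -2225 = +0.006517
Flow = −∇h = (-0.0004494 east, -0.006517 north), which points south.

S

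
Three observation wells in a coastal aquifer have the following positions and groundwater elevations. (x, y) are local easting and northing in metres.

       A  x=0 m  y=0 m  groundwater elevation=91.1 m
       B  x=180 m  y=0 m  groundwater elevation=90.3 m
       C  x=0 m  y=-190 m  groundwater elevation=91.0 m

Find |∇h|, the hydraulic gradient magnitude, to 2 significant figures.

∂h/∂x = (90.3 − 91.1) / (180 − 0) = -0.004444
∂h/∂y = (91.0 − 91.1) / (-190 − 0) = +0.0005263
|∇h| = √(-0.004444² + 0.0005263²) = 0.004475

0.0045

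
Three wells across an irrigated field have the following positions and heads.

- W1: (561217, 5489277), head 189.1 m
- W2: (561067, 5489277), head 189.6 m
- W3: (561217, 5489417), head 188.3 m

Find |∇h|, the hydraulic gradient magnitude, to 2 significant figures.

∂h/∂x = (189.6 − 189.1) / (561067 − 561217) = -0.003333
∂h/∂y = (188.3 − 189.1) / (5489417 − 5489277) = -0.005714
|∇h| = √(-0.003333² + -0.005714²) = 0.006615

0.0066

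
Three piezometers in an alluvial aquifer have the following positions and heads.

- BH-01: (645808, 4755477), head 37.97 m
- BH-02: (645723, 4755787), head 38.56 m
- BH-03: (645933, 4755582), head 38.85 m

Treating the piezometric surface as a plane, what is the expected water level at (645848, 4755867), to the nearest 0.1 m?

39.4 m

Taking BH-01 as reference: BH-02−BH-01 = (-85, 310, +0.59); BH-03−BH-01 = (125, 105, +0.88).
Solve a·Δx + b·Δy = Δh: det = (-85)·105 − 125·310 = -47675.
∂h/∂x = [(+0.59)·105 − (+0.88)·310] / -47675 = +0.004423
∂h/∂y = [(-85)·(+0.88) − 125·(+0.59)] / -47675 = +0.003116
h(645848, 4755867) = 37.97 + (+0.004423)·(40) + (+0.003116)·(390) = 37.97 +0.177 +1.215 = 39.362 m.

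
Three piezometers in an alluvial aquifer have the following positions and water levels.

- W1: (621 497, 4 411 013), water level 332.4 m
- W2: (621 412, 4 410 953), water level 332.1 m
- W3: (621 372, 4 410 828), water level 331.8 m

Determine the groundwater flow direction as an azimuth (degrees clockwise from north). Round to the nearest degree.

Differences from W1: to W2 (Δx, Δy, Δh) = (-85, -60, -0.3); to W3 = (-125, -185, -0.6).
Determinant of the coordinate differences = (-85)·(-185) − (-125)·(-60) = 8225.
∂h/∂x = [(-0.3)·(-185) − (-0.6)·(-60)] / 8225 = +0.002371
∂h/∂y = [(-85)·(-0.6) − (-125)·(-0.3)] / 8225 = +0.001641
Flow direction (−∇h) has components (-0.002371 E, -0.001641 N).
Azimuth = atan2(E, N) = atan2(-0.002371, -0.001641) = 235.3° ≈ 235°.

235°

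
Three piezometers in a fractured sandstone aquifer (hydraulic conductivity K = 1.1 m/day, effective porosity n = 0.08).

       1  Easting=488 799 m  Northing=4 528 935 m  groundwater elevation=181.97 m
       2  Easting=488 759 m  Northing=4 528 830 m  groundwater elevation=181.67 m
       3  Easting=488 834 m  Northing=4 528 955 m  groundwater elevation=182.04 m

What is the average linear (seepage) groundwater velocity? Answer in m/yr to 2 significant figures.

Differences from 1: to 2 (Δx, Δy, Δh) = (-40, -105, -0.30); to 3 = (35, 20, +0.07).
Solve a·Δx + b·Δy = Δh: det = (-40)·20 − 35·(-105) = 2875.
∂h/∂x = [(-0.30)·20 − (+0.07)·(-105)] / 2875 = +0.0004696
∂h/∂y = [(-40)·(+0.07) − 35·(-0.30)] / 2875 = +0.002678
|∇h| = √(0.0004696² + 0.002678²) = 0.002719
Seepage velocity v = K·i/n = 1.1 × 0.002719 / 0.08 = 0.03739 m/day = 13.66 m/yr.

14 m/yr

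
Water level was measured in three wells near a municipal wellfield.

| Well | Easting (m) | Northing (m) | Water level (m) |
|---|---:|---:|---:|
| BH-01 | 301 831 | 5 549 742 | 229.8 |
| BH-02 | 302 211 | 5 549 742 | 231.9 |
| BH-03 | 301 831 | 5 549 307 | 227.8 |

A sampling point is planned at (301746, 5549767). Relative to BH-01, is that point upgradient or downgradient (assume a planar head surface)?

downgradient

∂h/∂x = (231.9 − 229.8) / (302211 − 301831) = +0.005526
∂h/∂y = (227.8 − 229.8) / (5549307 − 5549742) = +0.004598
Head at (301746, 5549767) = 229.8 + (+0.005526)·(-85) + (+0.004598)·(25) = 229.45 m.
That is lower than the 229.8 m at BH-01, so the point is downgradient.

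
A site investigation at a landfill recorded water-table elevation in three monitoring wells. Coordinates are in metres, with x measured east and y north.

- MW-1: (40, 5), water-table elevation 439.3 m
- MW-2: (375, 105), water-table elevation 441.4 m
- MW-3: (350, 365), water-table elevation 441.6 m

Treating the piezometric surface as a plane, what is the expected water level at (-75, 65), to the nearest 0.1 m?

438.7 m

Differences from MW-1: to MW-2 (Δx, Δy, Δh) = (335, 100, +2.1); to MW-3 = (310, 360, +2.3).
Solve a·Δx + b·Δy = Δh: det = 335·360 − 310·100 = 89600.
∂h/∂x = [(+2.1)·360 − (+2.3)·100] / 89600 = +0.005871
∂h/∂y = [335·(+2.3) − 310·(+2.1)] / 89600 = +0.001334
h(-75, 65) = 439.3 + (+0.005871)·(-115) + (+0.001334)·(60) = 439.3 -0.675 +0.080 = 438.705 m.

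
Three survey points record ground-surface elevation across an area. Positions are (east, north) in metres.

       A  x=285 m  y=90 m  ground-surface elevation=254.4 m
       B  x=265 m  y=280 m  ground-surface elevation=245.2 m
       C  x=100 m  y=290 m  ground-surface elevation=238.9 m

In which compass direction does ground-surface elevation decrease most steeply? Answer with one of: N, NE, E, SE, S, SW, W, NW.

NW

With z = a·x + b·y + c and A as origin, the differences give:
  (-20)·a + 190·b = -9.2
  (-185)·a + 200·b = -15.5
Eliminate b (×200 and ×190, subtract): 31150·a = 1105.00 → a = ∂z/∂x = +0.03547
Back-substitute: b = ∂z/∂y = -0.04469.
Steepest decrease is along −∇f = (-0.03547 E, +0.04469 N) → northwest.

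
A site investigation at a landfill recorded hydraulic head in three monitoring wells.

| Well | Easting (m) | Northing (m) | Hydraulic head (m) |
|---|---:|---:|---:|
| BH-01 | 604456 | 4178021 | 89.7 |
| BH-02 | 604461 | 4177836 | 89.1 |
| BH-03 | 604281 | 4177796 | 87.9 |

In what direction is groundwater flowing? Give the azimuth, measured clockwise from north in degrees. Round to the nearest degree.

240°

Differences from BH-01: to BH-02 (Δx, Δy, Δh) = (5, -185, -0.6); to BH-03 = (-175, -225, -1.8).
Determinant of the coordinate differences = 5·(-225) − (-175)·(-185) = -33500.
∂h/∂x = [(-0.6)·(-225) − (-1.8)·(-185)] / -33500 = +0.005910
∂h/∂y = [5·(-1.8) − (-175)·(-0.6)] / -33500 = +0.003403
Flow direction (−∇h) has components (-0.005910 E, -0.003403 N).
Azimuth = atan2(E, N) = atan2(-0.005910, -0.003403) = 240.1° ≈ 240°.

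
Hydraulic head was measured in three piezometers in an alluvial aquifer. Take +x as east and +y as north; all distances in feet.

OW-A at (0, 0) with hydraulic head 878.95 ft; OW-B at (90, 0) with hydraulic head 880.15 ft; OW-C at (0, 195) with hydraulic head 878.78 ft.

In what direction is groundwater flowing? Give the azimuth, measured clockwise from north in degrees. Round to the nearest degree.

274°

∂h/∂x = (880.15 − 878.95) / (90 − 0) = +0.01333
∂h/∂y = (878.78 − 878.95) / (195 − 0) = -0.0008718
Flow direction (−∇h) has components (-0.01333 E, +0.0008718 N).
Azimuth = atan2(E, N) = atan2(-0.01333, +0.0008718) = 273.7° ≈ 274°.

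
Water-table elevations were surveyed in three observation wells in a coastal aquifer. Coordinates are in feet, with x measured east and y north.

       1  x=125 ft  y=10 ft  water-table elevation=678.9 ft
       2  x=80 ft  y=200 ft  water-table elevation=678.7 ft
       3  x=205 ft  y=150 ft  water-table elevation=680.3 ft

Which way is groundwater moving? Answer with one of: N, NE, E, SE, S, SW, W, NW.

W

Differences from 1: to 2 (Δx, Δy, Δh) = (-45, 190, -0.2); to 3 = (80, 140, +1.4).
Solve a·Δx + b·Δy = Δh: det = (-45)·140 − 80·190 = -21500.
∂h/∂x = [(-0.2)·140 − (+1.4)·190] / -21500 = +0.01367
∂h/∂y = [(-45)·(+1.4) − 80·(-0.2)] / -21500 = +0.002186
Flow = −∇h = (-0.01367 east, -0.002186 north), which points west.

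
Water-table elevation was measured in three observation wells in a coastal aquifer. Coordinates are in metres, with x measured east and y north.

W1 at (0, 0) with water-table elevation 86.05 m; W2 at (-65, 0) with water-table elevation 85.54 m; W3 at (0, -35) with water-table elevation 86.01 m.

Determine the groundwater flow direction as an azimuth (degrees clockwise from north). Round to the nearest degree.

262°

∂h/∂x = (85.54 − 86.05) / (-65 − 0) = +0.007846
∂h/∂y = (86.01 − 86.05) / (-35 − 0) = +0.001143
Flow direction (−∇h) has components (-0.007846 E, -0.001143 N).
Azimuth = atan2(E, N) = atan2(-0.007846, -0.001143) = 261.7° ≈ 262°.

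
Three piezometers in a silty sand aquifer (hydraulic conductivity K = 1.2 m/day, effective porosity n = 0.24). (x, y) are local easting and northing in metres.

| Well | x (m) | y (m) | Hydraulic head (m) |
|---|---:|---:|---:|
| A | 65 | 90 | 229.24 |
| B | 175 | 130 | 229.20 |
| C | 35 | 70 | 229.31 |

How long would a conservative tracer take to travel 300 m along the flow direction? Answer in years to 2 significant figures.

With h = a·x + b·y + c and A as origin, the differences give:
  110·a + 40·b = -0.04
  (-30)·a + (-20)·b = +0.07
Eliminate b (×(-20) and ×40, subtract): -1000·a = -2.000 → a = ∂h/∂x = +0.002000
Back-substitute: b = ∂h/∂y = -0.006500.
|∇h| = √(0.002000² + -0.006500²) = 0.006801
Seepage velocity v = K·i/n = 1.2 × 0.006801 / 0.24 = 0.034 m/day.
t = 300 / 0.034 = 8824 days = 24.2 years.

24 years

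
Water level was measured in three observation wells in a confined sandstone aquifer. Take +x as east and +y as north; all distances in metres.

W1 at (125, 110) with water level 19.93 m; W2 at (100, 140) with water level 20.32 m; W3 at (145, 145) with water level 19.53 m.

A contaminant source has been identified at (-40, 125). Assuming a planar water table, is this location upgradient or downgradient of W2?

upgradient

With h = a·x + b·y + c and W1 as origin, the differences give:
  (-25)·a + 30·b = +0.39
  20·a + 35·b = -0.40
Eliminate b (×35 and ×30, subtract): -1475·a = 25.650 → a = ∂h/∂x = -0.01739
Back-substitute: b = ∂h/∂y = -0.001492.
Head at (-40, 125) = 19.93 + (-0.01739)·(-165) + (-0.001492)·(15) = 22.78 m.
That is higher than the 20.32 m at W2, so the point is upgradient.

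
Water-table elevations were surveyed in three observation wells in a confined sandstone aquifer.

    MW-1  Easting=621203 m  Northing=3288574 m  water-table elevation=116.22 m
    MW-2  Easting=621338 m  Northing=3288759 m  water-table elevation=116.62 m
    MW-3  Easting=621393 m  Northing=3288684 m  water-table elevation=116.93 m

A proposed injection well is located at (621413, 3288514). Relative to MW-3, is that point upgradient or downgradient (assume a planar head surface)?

With h = a·x + b·y + c and MW-1 as origin, the differences give:
  135·a + 185·b = +0.40
  190·a + 110·b = +0.71
Eliminate b (×110 and ×185, subtract): -20300·a = -87.350 → a = ∂h/∂x = +0.004303
Back-substitute: b = ∂h/∂y = -0.0009778.
Head at (621413, 3288514) = 116.22 + (+0.004303)·(210) + (-0.0009778)·(-60) = 117.18 m.
That is higher than the 116.93 m at MW-3, so the point is upgradient.

upgradient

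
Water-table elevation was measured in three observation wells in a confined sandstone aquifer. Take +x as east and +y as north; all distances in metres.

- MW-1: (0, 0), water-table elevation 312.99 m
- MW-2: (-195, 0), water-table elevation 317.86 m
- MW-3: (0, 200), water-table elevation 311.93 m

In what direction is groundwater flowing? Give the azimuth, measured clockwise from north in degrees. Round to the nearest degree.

078°

∂h/∂x = (317.86 − 312.99) / (-195 − 0) = -0.02497
∂h/∂y = (311.93 − 312.99) / (200 − 0) = -0.005300
Flow direction (−∇h) has components (+0.02497 E, +0.005300 N).
Azimuth = atan2(E, N) = atan2(+0.02497, +0.005300) = 78.0° ≈ 078°.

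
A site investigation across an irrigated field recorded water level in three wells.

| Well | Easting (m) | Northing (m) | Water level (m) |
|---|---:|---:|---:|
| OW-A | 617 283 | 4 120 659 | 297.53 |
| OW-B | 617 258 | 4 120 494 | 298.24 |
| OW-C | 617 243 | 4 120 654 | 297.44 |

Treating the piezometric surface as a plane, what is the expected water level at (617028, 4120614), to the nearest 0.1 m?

Taking OW-A as reference: OW-B−OW-A = (-25, -165, +0.71); OW-C−OW-A = (-40, -5, -0.09).
Determinant of the coordinate differences = (-25)·(-5) − (-40)·(-165) = -6475.
∂h/∂x = [(+0.71)·(-5) − (-0.09)·(-165)] / -6475 = +0.002842
∂h/∂y = [(-25)·(-0.09) − (-40)·(+0.71)] / -6475 = -0.004734
h(617028, 4120614) = 297.53 + (+0.002842)·(-255) + (-0.004734)·(-45) = 297.53 -0.725 +0.213 = 297.018 m.

297.0 m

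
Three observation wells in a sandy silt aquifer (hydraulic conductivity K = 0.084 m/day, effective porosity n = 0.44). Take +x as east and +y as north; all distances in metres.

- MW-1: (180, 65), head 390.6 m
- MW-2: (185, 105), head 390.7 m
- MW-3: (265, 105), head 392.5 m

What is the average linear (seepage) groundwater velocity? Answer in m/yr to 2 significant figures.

Taking MW-1 as reference: MW-2−MW-1 = (5, 40, +0.1); MW-3−MW-1 = (85, 40, +1.9).
Solve a·Δx + b·Δy = Δh: det = 5·40 − 85·40 = -3200.
∂h/∂x = [(+0.1)·40 − (+1.9)·40] / -3200 = +0.02250
∂h/∂y = [5·(+1.9) − 85·(+0.1)] / -3200 = -0.0003125
|∇h| = √(0.02250² + -0.0003125²) = 0.0225
Seepage velocity v = K·i/n = 0.084 × 0.0225 / 0.44 = 0.004295 m/day = 1.569 m/yr.

1.6 m/yr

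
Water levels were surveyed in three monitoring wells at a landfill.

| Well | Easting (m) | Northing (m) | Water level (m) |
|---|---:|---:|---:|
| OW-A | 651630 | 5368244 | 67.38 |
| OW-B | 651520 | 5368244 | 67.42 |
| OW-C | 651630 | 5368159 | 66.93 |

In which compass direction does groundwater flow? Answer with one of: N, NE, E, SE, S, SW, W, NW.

S

∂h/∂x = (67.42 − 67.38) / (651520 − 651630) = -0.0003636
∂h/∂y = (66.93 − 67.38) / (5368159 − 5368244) = +0.005294
Flow = −∇h = (+0.0003636 east, -0.005294 north), which points south.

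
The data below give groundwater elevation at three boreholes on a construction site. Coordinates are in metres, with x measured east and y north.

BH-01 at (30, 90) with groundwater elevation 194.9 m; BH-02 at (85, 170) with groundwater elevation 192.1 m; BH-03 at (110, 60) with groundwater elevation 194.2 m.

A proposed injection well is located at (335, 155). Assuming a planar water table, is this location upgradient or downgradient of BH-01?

downgradient

Differences from BH-01: to BH-02 (Δx, Δy, Δh) = (55, 80, -2.8); to BH-03 = (80, -30, -0.7).
Determinant of the coordinate differences = 55·(-30) − 80·80 = -8050.
∂h/∂x = [(-2.8)·(-30) − (-0.7)·80] / -8050 = -0.01739
∂h/∂y = [55·(-0.7) − 80·(-2.8)] / -8050 = -0.02304
Head at (335, 155) = 194.9 + (-0.01739)·(305) + (-0.02304)·(65) = 188.10 m.
That is lower than the 194.9 m at BH-01, so the point is downgradient.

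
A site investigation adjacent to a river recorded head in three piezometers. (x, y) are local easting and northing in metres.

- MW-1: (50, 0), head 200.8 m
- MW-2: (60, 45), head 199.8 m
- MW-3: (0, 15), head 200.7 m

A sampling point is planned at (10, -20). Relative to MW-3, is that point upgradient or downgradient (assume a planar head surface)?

With h = a·x + b·y + c and MW-1 as origin, the differences give:
  10·a + 45·b = -1.0
  (-50)·a + 15·b = -0.1
Eliminate b (×15 and ×45, subtract): 2400·a = -10.50 → a = ∂h/∂x = -0.004375
Back-substitute: b = ∂h/∂y = -0.02125.
Head at (10, -20) = 200.8 + (-0.004375)·(-40) + (-0.02125)·(-20) = 201.40 m.
That is higher than the 200.7 m at MW-3, so the point is upgradient.

upgradient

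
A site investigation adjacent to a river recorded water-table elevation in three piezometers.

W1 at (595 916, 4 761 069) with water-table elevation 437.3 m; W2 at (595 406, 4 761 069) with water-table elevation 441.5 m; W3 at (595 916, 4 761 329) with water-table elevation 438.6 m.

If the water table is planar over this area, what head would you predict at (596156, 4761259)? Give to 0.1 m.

436.3 m

∂h/∂x = (441.5 − 437.3) / (595406 − 595916) = -0.008235
∂h/∂y = (438.6 − 437.3) / (4761329 − 4761069) = +0.005000
h(596156, 4761259) = 437.3 + (-0.008235)·(240) + (+0.005000)·(190) = 437.3 -1.976 +0.950 = 436.274 m.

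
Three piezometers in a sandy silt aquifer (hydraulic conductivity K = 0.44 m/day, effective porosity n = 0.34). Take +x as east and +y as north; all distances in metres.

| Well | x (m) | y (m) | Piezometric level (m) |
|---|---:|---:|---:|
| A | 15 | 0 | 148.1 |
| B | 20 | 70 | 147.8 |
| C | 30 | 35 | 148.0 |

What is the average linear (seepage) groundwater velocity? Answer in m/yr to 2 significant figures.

2.9 m/yr

Taking A as reference: B−A = (5, 70, -0.3); C−A = (15, 35, -0.1).
Determinant of the coordinate differences = 5·35 − 15·70 = -875.
∂h/∂x = [(-0.3)·35 − (-0.1)·70] / -875 = +0.004000
∂h/∂y = [5·(-0.1) − 15·(-0.3)] / -875 = -0.004571
|∇h| = √(0.004000² + -0.004571²) = 0.006074
Seepage velocity v = K·i/n = 0.44 × 0.006074 / 0.34 = 0.00786 m/day = 2.871 m/yr.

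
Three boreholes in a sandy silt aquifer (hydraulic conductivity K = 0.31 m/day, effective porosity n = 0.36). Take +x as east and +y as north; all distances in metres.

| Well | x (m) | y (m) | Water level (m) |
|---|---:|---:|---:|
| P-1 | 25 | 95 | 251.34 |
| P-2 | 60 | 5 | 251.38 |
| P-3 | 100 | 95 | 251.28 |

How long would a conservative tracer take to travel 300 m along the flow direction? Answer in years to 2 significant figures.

870 years

Three-point gradient (reference P-1): Δ to P-2 = (35, -90, +0.04), Δ to P-3 = (75, 0, -0.06).
∂h/∂x = -0.0008000, ∂h/∂y = -0.0007556 (det = 6750).
|∇h| = √(-0.0008000² + -0.0007556²) = 0.0011
Seepage velocity v = K·i/n = 0.31 × 0.0011 / 0.36 = 0.0009472 m/day.
t = 300 / 0.0009472 = 3.167e+05 days = 867 years.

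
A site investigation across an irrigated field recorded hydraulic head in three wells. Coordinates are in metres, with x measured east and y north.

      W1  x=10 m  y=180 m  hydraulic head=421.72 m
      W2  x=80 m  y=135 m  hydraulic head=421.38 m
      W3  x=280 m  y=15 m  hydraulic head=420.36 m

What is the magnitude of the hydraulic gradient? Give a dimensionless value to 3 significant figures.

Taking W1 as reference: W2−W1 = (70, -45, -0.34); W3−W1 = (270, -165, -1.36).
Determinant of the coordinate differences = 70·(-165) − 270·(-45) = 600.
∂h/∂x = [(-0.34)·(-165) − (-1.36)·(-45)] / 600 = -0.008500
∂h/∂y = [70·(-1.36) − 270·(-0.34)] / 600 = -0.005667
|∇h| = √(-0.008500² + -0.005667²) = 0.01022

0.0102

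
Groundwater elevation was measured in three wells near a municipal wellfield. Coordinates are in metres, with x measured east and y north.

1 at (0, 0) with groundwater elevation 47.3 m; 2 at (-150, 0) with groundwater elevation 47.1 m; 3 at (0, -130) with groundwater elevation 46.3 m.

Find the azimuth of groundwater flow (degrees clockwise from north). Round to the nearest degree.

∂h/∂x = (47.1 − 47.3) / (-150 − 0) = +0.001333
∂h/∂y = (46.3 − 47.3) / (-130 − 0) = +0.007692
Flow direction (−∇h) has components (-0.001333 E, -0.007692 N).
Azimuth = atan2(E, N) = atan2(-0.001333, -0.007692) = 189.8° ≈ 190°.

190°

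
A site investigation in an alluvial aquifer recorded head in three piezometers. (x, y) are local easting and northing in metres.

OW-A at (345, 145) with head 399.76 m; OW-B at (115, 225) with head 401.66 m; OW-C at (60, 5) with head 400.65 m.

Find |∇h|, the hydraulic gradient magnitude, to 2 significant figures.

0.0087

Taking OW-A as reference: OW-B−OW-A = (-230, 80, +1.90); OW-C−OW-A = (-285, -140, +0.89).
Determinant of the coordinate differences = (-230)·(-140) − (-285)·80 = 55000.
∂h/∂x = [(+1.90)·(-140) − (+0.89)·80] / 55000 = -0.006131
∂h/∂y = [(-230)·(+0.89) − (-285)·(+1.90)] / 55000 = +0.006124
|∇h| = √(-0.006131² + 0.006124²) = 0.008666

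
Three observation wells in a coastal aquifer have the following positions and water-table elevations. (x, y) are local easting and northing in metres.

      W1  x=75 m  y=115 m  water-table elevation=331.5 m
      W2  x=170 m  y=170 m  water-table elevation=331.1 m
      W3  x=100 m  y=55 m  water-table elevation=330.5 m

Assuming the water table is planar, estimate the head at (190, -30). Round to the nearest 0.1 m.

328.5 m

With h = a·x + b·y + c and W1 as origin, the differences give:
  95·a + 55·b = -0.4
  25·a + (-60)·b = -1.0
Eliminate b (×(-60) and ×55, subtract): -7075·a = 79.00 → a = ∂h/∂x = -0.01117
Back-substitute: b = ∂h/∂y = +0.01201.
h(190, -30) = 331.5 + (-0.01117)·(115) + (+0.01201)·(-145) = 331.5 -1.284 -1.742 = 328.474 m.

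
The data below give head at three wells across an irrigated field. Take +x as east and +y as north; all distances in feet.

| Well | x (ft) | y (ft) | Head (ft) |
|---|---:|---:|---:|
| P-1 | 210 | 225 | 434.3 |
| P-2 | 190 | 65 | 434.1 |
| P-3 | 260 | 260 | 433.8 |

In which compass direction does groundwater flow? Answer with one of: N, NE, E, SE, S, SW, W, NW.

Taking P-1 as reference: P-2−P-1 = (-20, -160, -0.2); P-3−P-1 = (50, 35, -0.5).
Determinant of the coordinate differences = (-20)·35 − 50·(-160) = 7300.
∂h/∂x = [(-0.2)·35 − (-0.5)·(-160)] / 7300 = -0.01192
∂h/∂y = [(-20)·(-0.5) − 50·(-0.2)] / 7300 = +0.002740
Flow = −∇h = (+0.01192 east, -0.002740 north), which points east.

E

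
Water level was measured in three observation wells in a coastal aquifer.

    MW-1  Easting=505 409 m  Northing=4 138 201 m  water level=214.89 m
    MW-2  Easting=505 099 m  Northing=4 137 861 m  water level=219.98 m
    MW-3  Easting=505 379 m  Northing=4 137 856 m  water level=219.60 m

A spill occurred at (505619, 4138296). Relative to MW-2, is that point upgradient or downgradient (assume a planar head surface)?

Taking MW-1 as reference: MW-2−MW-1 = (-310, -340, +5.09); MW-3−MW-1 = (-30, -345, +4.71).
Solve a·Δx + b·Δy = Δh: det = (-310)·(-345) − (-30)·(-340) = 96750.
∂h/∂x = [(+5.09)·(-345) − (+4.71)·(-340)] / 96750 = -0.001598
∂h/∂y = [(-310)·(+4.71) − (-30)·(+5.09)] / 96750 = -0.01351
Head at (505619, 4138296) = 214.89 + (-0.001598)·(210) + (-0.01351)·(95) = 213.27 m.
That is lower than the 219.98 m at MW-2, so the point is downgradient.

downgradient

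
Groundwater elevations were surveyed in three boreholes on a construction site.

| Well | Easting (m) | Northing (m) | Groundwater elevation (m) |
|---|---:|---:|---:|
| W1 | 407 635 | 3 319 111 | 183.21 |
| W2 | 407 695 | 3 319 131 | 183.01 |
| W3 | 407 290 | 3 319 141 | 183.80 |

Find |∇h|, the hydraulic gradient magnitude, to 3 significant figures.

0.00437

Taking W1 as reference: W2−W1 = (60, 20, -0.20); W3−W1 = (-345, 30, +0.59).
Determinant of the coordinate differences = 60·30 − (-345)·20 = 8700.
∂h/∂x = [(-0.20)·30 − (+0.59)·20] / 8700 = -0.002046
∂h/∂y = [60·(+0.59) − (-345)·(-0.20)] / 8700 = -0.003862
|∇h| = √(-0.002046² + -0.003862²) = 0.00437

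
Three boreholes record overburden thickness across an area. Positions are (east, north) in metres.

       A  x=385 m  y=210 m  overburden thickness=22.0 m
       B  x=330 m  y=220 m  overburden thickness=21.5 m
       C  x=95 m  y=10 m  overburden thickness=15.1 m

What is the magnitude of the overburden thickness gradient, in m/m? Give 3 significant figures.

0.0208 m/m

Three-point gradient (reference A): Δ to B = (-55, 10, -0.5), Δ to C = (-290, -200, -6.9).
∂d/∂x = +0.01216, ∂d/∂y = +0.01687 (det = 13900).
|∇f| = √(0.01216² + 0.01687²) = 0.0208 m/m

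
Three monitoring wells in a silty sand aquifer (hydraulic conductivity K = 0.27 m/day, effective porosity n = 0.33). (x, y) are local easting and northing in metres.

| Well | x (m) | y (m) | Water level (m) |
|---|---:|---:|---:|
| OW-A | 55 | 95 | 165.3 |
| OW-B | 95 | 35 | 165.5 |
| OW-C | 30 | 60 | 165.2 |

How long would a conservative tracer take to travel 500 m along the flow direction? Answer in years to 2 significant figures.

370 years

With h = a·x + b·y + c and OW-A as origin, the differences give:
  40·a + (-60)·b = +0.2
  (-25)·a + (-35)·b = -0.1
Eliminate b (×(-35) and ×(-60), subtract): -2900·a = -13.00 → a = ∂h/∂x = +0.004483
Back-substitute: b = ∂h/∂y = -0.0003448.
|∇h| = √(0.004483² + -0.0003448²) = 0.004496
Seepage velocity v = K·i/n = 0.27 × 0.004496 / 0.33 = 0.003679 m/day.
t = 500 / 0.003679 = 1.359e+05 days = 372 years.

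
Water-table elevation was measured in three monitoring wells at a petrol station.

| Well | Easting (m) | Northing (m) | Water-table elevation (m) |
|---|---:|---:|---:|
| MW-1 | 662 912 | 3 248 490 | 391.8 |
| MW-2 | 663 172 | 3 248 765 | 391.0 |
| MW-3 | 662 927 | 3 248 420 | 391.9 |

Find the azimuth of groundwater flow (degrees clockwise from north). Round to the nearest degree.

With h = a·x + b·y + c and MW-1 as origin, the differences give:
  260·a + 275·b = -0.8
  15·a + (-70)·b = +0.1
Eliminate b (×(-70) and ×275, subtract): -22325·a = 28.50 → a = ∂h/∂x = -0.001277
Back-substitute: b = ∂h/∂y = -0.001702.
Flow direction (−∇h) has components (+0.001277 E, +0.001702 N).
Azimuth = atan2(E, N) = atan2(+0.001277, +0.001702) = 36.9° ≈ 037°.

037°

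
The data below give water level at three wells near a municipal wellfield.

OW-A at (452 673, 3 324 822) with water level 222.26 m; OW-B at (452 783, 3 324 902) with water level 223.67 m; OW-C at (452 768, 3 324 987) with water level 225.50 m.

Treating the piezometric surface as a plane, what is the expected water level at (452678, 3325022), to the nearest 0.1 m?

226.5 m

Taking OW-A as reference: OW-B−OW-A = (110, 80, +1.41); OW-C−OW-A = (95, 165, +3.24).
Determinant of the coordinate differences = 110·165 − 95·80 = 10550.
∂h/∂x = [(+1.41)·165 − (+3.24)·80] / 10550 = -0.002517
∂h/∂y = [110·(+3.24) − 95·(+1.41)] / 10550 = +0.02109
h(452678, 3325022) = 222.26 + (-0.002517)·(5) + (+0.02109)·(200) = 222.26 -0.013 +4.217 = 226.464 m.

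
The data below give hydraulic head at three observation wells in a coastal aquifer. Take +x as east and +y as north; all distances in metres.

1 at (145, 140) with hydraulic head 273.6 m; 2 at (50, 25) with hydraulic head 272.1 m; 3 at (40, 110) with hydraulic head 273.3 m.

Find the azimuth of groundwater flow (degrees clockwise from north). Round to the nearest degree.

175°

With h = a·x + b·y + c and 1 as origin, the differences give:
  (-95)·a + (-115)·b = -1.5
  (-105)·a + (-30)·b = -0.3
Eliminate b (×(-30) and ×(-115), subtract): -9225·a = 10.50 → a = ∂h/∂x = -0.001138
Back-substitute: b = ∂h/∂y = +0.01398.
Flow direction (−∇h) has components (+0.001138 E, -0.01398 N).
Azimuth = atan2(E, N) = atan2(+0.001138, -0.01398) = 175.3° ≈ 175°.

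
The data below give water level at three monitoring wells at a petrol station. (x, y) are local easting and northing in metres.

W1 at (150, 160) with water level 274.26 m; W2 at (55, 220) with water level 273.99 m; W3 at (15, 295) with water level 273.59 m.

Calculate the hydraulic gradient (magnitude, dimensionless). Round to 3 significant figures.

0.00581

With h = a·x + b·y + c and W1 as origin, the differences give:
  (-95)·a + 60·b = -0.27
  (-135)·a + 135·b = -0.67
Eliminate b (×135 and ×60, subtract): -4725·a = 3.750 → a = ∂h/∂x = -0.0007937
Back-substitute: b = ∂h/∂y = -0.005757.
|∇h| = √(-0.0007937² + -0.005757²) = 0.005811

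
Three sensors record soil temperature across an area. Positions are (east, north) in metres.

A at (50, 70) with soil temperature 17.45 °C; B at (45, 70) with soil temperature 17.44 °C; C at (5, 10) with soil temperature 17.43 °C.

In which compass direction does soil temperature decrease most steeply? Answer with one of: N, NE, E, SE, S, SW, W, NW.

NW

Taking A as reference: B−A = (-5, 0, -0.01); C−A = (-45, -60, -0.02).
Solve a·Δx + b·Δy = ΔT: det = (-5)·(-60) − (-45)·0 = 300.
∂T/∂x = [(-0.01)·(-60) − (-0.02)·0] / 300 = +0.002000
∂T/∂y = [(-5)·(-0.02) − (-45)·(-0.01)] / 300 = -0.001167
Steepest decrease is along −∇f = (-0.002000 E, +0.001167 N) → northwest.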